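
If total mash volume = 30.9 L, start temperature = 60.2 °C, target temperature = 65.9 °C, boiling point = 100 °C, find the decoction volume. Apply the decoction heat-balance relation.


V_dec = V_total·(T_target − T_start)/(T_boil − T_start)
V_dec = 30.9·(65.9 − 60.2)/(100 − 60.2)

4.4254 L


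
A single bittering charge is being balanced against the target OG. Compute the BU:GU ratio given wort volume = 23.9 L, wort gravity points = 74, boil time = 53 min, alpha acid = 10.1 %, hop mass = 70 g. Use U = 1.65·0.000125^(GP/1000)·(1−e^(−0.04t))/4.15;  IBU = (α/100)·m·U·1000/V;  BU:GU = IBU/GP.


U = 1.65·0.000125^(74/1000)·(1−e^(−0.04·53))/4.15 = 0.1799
IBU = (10.1/100)·70·0.1799·1000/23.9 = 53.2226
BU:GU = 53.2226/74

0.7192


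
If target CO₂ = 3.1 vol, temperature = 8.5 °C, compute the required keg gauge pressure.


psi = vols/(0.01821 + 0.09011·e^(−0.04·T)) − 14.695
psi = 3.1/(0.01821 + 0.09011·e^(−0.04·8.5)) − 14.695

22.9503 psi


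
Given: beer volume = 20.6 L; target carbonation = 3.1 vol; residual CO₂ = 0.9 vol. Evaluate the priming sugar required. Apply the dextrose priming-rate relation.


sugar = (target − residual)·4.0·V
sugar = (3.1 − 0.9)·4.0·20.6

181.2800 g


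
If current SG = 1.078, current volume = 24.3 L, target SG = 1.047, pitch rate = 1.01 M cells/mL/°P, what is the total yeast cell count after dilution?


V_w = V·((SG_c−1)/(SG_t−1)−1);  °P = 259 − 259/SG_t;  cells = rate·(V+V_w)·°P
V_w = 24.3·((1.078−1)/(1.047−1)−1) = 16.0277
V_final = 24.3 + 16.0277 = 40.3277
°P = 259 − 259/1.047 = 11.6266
cells = 1.01·40.3277·11.6266

473.5603 billion cells


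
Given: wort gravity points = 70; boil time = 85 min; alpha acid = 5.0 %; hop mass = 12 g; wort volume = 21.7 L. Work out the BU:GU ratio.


U = 1.65·0.000125^(GP/1000)·(1−e^(−0.04t))/4.15;  IBU = (α/100)·m·U·1000/V;  BU:GU = IBU/GP
U = 1.65·0.000125^(70/1000)·(1−e^(−0.04·85))/4.15 = 0.2049
IBU = (5.0/100)·12·0.2049·1000/21.7 = 5.6646
BU:GU = 5.6646/70

0.0809


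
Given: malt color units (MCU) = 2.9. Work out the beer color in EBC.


SRM = 1.4922·MCU^0.6859;  EBC = SRM·1.97
SRM = 1.4922·2.9^0.6859 = 3.0973
EBC = 3.0973·1.97

6.1017 EBC


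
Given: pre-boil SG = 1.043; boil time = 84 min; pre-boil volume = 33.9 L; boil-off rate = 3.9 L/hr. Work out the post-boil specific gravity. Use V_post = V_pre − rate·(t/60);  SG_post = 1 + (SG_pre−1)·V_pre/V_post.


V_post = 33.9 − 3.9·(84/60) = 28.4400
SG_post = 1 + (1.043 − 1)·33.9/28.4400

1.0513


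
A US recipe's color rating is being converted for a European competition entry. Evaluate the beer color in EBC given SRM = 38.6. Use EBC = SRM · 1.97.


EBC = 38.6 · 1.97

76.0420 EBC


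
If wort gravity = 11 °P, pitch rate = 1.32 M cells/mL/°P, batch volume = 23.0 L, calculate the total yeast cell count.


cells (billions) = rate · V_L · °P
cells = 1.32 · 23.0 · 11

333.9600 billion cells


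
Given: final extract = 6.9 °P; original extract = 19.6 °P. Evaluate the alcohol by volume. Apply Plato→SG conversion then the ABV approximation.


SG = 259/(259 − P);  ABV = (OG − FG)·131.25
OG = 259/(259 − 19.6) = 1.0819
FG = 259/(259 − 6.9) = 1.0274
ABV = (1.0819 − 1.0274)·131.25

7.1533 % ABV


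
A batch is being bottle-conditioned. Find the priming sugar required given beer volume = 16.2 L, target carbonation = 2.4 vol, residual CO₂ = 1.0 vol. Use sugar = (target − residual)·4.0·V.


sugar = (2.4 − 1.0)·4.0·16.2

90.7200 g


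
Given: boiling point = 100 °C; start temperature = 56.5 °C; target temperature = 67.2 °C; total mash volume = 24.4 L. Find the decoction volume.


V_dec = V_total·(T_target − T_start)/(T_boil − T_start)
V_dec = 24.4·(67.2 − 56.5)/(100 − 56.5)

6.0018 L


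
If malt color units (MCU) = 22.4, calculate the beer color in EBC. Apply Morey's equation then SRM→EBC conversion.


SRM = 1.4922·MCU^0.6859;  EBC = SRM·1.97
SRM = 1.4922·22.4^0.6859 = 12.5882
EBC = 12.5882·1.97

24.7987 EBC


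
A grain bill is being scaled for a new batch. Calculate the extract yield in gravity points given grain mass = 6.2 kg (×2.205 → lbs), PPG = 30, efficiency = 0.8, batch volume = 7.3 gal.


points = lbs × PPG × eff / vol
lbs = 6.2 × 2.205 = 13.6710
points = 13.6710 × 30 × 0.8 / 7.3

44.9458 points


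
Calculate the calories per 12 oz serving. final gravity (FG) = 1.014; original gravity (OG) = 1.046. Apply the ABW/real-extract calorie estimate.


ABW = (OG−FG)·131.25·0.79/FG;  °P = 259 − 259/SG (for OG→OE and FG→AE);  RE = 0.1808·OE + 0.8192·AE;  Cal = (6.9·ABW + 4·(RE−0.1))·FG·3.55
ABW = (1.046 − 1.014)·131.25·0.79/1.014 = 3.2722
OE = 259 − 259/1.046 = 11.3901 °P
AE = 259 − 259/1.014 = 3.5759 °P
RE = 0.1808·11.3901 + 0.8192·3.5759 = 4.9887 °P
Cal = (6.9·3.2722 + 4·(4.9887−0.1))·1.014·3.55

151.6663 kcal


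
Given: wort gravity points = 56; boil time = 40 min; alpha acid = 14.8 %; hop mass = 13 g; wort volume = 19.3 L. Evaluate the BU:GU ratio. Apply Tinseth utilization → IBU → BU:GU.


U = 1.65·0.000125^(GP/1000)·(1−e^(−0.04t))/4.15;  IBU = (α/100)·m·U·1000/V;  BU:GU = IBU/GP
U = 1.65·0.000125^(56/1000)·(1−e^(−0.04·40))/4.15 = 0.1918
IBU = (14.8/100)·13·0.1918·1000/19.3 = 19.1236
BU:GU = 19.1236/56

0.3415


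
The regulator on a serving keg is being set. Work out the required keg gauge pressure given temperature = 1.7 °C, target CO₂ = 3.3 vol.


psi = vols/(0.01821 + 0.09011·e^(−0.04·T)) − 14.695
psi = 3.3/(0.01821 + 0.09011·e^(−0.04·1.7)) − 14.695

17.5328 psi


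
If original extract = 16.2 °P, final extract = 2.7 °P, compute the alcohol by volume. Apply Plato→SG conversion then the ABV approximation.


SG = 259/(259 − P);  ABV = (OG − FG)·131.25
OG = 259/(259 − 16.2) = 1.0667
FG = 259/(259 − 2.7) = 1.0105
ABV = (1.0667 − 1.0105)·131.25

7.3746 % ABV


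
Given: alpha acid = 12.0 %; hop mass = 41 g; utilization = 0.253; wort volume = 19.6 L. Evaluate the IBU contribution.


IBU = (α/100)·mass·U·1000 / V
IBU = (12.0/100)·41·0.253·1000 / 19.6

63.5082 IBU


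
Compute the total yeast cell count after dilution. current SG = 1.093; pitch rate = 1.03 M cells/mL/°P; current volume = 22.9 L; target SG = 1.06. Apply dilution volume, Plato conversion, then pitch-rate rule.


V_w = V·((SG_c−1)/(SG_t−1)−1);  °P = 259 − 259/SG_t;  cells = rate·(V+V_w)·°P
V_w = 22.9·((1.093−1)/(1.06−1)−1) = 12.5950
V_final = 22.9 + 12.5950 = 35.4950
°P = 259 − 259/1.06 = 14.6604
cells = 1.03·35.4950·14.6604

535.9812 billion cells


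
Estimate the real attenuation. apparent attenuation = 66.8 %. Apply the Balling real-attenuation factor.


RA = AA · 0.8192
RA = 66.8 · 0.8192

54.7226 %


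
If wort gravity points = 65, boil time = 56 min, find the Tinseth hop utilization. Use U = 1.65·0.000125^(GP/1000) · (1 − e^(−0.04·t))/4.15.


bigness = 1.65·0.000125^(65/1000) = 0.9200
boil_factor = (1 − e^(−0.04·56))/4.15 = 0.2153
U = 0.9200 · 0.2153

0.1981


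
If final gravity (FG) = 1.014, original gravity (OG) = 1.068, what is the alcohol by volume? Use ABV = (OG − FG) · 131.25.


ABV = (1.068 − 1.014) · 131.25

7.0875 % ABV


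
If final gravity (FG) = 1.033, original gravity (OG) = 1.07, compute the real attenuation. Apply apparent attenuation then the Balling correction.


AA = (OG−FG)/(OG−1)·100;  RA = AA·0.8192
AA = (1.07 − 1.033)/(1.07 − 1)·100 = 52.8571
RA = 52.8571·0.8192

43.3006 %


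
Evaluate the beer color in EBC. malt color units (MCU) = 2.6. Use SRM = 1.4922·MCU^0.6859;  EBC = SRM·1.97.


SRM = 1.4922·2.6^0.6859 = 2.8738
EBC = 2.8738·1.97

5.6614 EBC


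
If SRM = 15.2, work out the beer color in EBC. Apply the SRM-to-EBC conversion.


EBC = SRM · 1.97
EBC = 15.2 · 1.97

29.9440 EBC


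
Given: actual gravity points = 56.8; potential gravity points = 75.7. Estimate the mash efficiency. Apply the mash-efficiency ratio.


efficiency = actual / potential × 100
efficiency = 56.8 / 75.7 × 100

75.0330 %


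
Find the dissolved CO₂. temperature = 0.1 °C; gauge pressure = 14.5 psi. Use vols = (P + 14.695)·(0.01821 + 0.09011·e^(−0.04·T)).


vols = (14.5 + 14.695)·(0.01821 + 0.09011·e^(−0.04·0.1))

3.1519 volumes


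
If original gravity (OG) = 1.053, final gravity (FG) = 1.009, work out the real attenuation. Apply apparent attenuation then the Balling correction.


AA = (OG−FG)/(OG−1)·100;  RA = AA·0.8192
AA = (1.053 − 1.009)/(1.053 − 1)·100 = 83.0189
RA = 83.0189·0.8192

68.0091 %


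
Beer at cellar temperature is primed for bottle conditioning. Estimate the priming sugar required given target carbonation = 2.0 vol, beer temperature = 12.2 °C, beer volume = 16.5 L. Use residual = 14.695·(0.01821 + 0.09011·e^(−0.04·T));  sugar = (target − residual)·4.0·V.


residual = 14.695·(0.01821 + 0.09011·e^(−0.04·12.2)) = 1.0804
sugar = (2.0 − 1.0804)·4.0·16.5

60.6910 g


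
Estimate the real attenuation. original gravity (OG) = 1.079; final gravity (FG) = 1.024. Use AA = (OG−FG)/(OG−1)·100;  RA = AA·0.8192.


AA = (1.079 − 1.024)/(1.079 − 1)·100 = 69.6203
RA = 69.6203·0.8192

57.0329 %


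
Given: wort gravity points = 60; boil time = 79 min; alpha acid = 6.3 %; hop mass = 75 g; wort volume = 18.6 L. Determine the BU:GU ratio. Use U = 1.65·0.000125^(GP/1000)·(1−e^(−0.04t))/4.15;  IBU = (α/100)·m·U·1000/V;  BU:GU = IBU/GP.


U = 1.65·0.000125^(60/1000)·(1−e^(−0.04·79))/4.15 = 0.2220
IBU = (6.3/100)·75·0.2220·1000/18.6 = 56.4042
BU:GU = 56.4042/60

0.9401


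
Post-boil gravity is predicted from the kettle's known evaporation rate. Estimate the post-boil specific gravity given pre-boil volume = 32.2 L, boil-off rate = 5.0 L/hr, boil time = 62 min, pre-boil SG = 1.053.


V_post = V_pre − rate·(t/60);  SG_post = 1 + (SG_pre−1)·V_pre/V_post
V_post = 32.2 − 5.0·(62/60) = 27.0333
SG_post = 1 + (1.053 − 1)·32.2/27.0333

1.0631


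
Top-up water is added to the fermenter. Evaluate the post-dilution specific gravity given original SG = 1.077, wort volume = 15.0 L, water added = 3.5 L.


SG_new = 1 + (SG_old − 1)·V_old/(V_old + V_water)
pts = (1.077 − 1)·1000·15.0/(15.0 + 3.5) = 62.4324
SG_new = 1 + 62.4324/1000

1.0624


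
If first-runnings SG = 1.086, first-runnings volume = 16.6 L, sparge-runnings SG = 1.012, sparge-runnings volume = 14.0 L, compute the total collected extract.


total = Σ (SG_i − 1)·1000·V_i
first = (1.086 − 1)·1000·16.6 = 1427.6000
sparge = (1.012 − 1)·1000·14.0 = 168.0000
total = 1427.6000 + 168.0000

1595.6000 gravity·L


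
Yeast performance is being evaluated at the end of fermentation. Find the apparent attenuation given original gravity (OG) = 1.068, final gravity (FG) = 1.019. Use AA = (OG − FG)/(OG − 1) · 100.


AA = (1.068 − 1.019)/(1.068 − 1) · 100

72.0588 %


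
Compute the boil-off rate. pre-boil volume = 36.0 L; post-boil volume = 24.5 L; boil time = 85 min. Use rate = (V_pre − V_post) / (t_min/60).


rate = (36.0 − 24.5) / (85/60)

8.1176 L/hr


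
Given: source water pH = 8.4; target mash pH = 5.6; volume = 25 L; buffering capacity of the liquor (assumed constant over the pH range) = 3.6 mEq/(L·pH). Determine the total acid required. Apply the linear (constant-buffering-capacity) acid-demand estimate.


acid = buffering capacity · (pH_source − pH_target) · V
acid = 3.6 · (8.4 − 5.6) · 25

252.0000 mEq


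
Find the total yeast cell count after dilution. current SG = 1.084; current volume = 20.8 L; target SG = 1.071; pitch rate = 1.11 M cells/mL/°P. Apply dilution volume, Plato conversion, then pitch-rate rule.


V_w = V·((SG_c−1)/(SG_t−1)−1);  °P = 259 − 259/SG_t;  cells = rate·(V+V_w)·°P
V_w = 20.8·((1.084−1)/(1.071−1)−1) = 3.8085
V_final = 20.8 + 3.8085 = 24.6085
°P = 259 − 259/1.071 = 17.1699
cells = 1.11·24.6085·17.1699

469.0033 billion cells


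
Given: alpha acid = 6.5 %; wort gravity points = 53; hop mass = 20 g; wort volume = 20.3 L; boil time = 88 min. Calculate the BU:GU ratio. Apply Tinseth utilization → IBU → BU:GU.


U = 1.65·0.000125^(GP/1000)·(1−e^(−0.04t))/4.15;  IBU = (α/100)·m·U·1000/V;  BU:GU = IBU/GP
U = 1.65·0.000125^(53/1000)·(1−e^(−0.04·88))/4.15 = 0.2396
IBU = (6.5/100)·20·0.2396·1000/20.3 = 15.3451
BU:GU = 15.3451/53

0.2895


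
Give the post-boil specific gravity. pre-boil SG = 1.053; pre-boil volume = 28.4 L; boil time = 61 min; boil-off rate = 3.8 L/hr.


V_post = V_pre − rate·(t/60);  SG_post = 1 + (SG_pre−1)·V_pre/V_post
V_post = 28.4 − 3.8·(61/60) = 24.5367
SG_post = 1 + (1.053 − 1)·28.4/24.5367

1.0613


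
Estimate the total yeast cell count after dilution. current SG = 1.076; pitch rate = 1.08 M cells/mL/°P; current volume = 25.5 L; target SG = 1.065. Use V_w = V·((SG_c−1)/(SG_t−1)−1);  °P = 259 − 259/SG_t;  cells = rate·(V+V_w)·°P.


V_w = 25.5·((1.076−1)/(1.065−1)−1) = 4.3154
V_final = 25.5 + 4.3154 = 29.8154
°P = 259 − 259/1.065 = 15.8075
cells = 1.08·29.8154·15.8075

509.0116 billion cells


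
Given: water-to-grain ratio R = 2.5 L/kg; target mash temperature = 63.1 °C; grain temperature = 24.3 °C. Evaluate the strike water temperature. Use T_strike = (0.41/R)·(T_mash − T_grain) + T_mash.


T_strike = (0.41/2.5)·(63.1 − 24.3) + 63.1

69.4632 °C


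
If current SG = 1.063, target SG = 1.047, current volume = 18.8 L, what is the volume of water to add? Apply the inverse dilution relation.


V_water = V·((SG_curr − 1)/(SG_target − 1) − 1)
V_water = 18.8·((1.063 − 1)/(1.047 − 1) − 1)

6.4000 L


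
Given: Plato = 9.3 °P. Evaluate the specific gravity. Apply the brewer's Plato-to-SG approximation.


SG = 259/(259 − P)
SG = 259/(259 − 9.3)

1.0372


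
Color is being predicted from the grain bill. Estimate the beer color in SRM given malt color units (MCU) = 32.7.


SRM = 1.4922 · MCU^0.6859
SRM = 1.4922 · 32.7^0.6859

16.3176 SRM


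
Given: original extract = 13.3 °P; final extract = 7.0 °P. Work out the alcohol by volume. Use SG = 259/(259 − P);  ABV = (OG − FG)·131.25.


OG = 259/(259 − 13.3) = 1.0541
FG = 259/(259 − 7.0) = 1.0278
ABV = (1.0541 − 1.0278)·131.25

3.4589 % ABV


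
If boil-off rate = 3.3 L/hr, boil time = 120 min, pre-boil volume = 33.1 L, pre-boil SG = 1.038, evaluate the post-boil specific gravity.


V_post = V_pre − rate·(t/60);  SG_post = 1 + (SG_pre−1)·V_pre/V_post
V_post = 33.1 − 3.3·(120/60) = 26.5000
SG_post = 1 + (1.038 − 1)·33.1/26.5000

1.0475


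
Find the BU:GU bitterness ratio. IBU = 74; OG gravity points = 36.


BU:GU = IBU / OG_points
BU:GU = 74 / 36

2.0556


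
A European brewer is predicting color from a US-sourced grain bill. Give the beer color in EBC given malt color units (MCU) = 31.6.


SRM = 1.4922·MCU^0.6859;  EBC = SRM·1.97
SRM = 1.4922·31.6^0.6859 = 15.9390
EBC = 15.9390·1.97

31.3999 EBC


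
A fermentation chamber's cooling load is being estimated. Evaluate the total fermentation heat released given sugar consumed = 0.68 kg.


Q = m_sugar · 590 kJ/kg
Q = 0.68 · 590

401.2000 kJ


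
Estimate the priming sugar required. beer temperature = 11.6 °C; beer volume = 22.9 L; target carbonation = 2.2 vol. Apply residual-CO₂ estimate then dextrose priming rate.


residual = 14.695·(0.01821 + 0.09011·e^(−0.04·T));  sugar = (target − residual)·4.0·V
residual = 14.695·(0.01821 + 0.09011·e^(−0.04·11.6)) = 1.1002
sugar = (2.2 − 1.1002)·4.0·22.9

100.7432 g


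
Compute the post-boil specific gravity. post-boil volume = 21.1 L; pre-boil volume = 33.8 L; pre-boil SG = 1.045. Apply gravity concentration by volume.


SG_post = 1 + (SG_pre − 1)·V_pre/V_post
pts_pre = (1.045 − 1)·1000 = 45.0000
pts_post = 45.0000·33.8/21.1 = 72.0853
SG_post = 1 + 72.0853/1000

1.0721


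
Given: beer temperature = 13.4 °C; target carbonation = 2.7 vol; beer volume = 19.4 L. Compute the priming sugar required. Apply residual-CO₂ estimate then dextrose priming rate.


residual = 14.695·(0.01821 + 0.09011·e^(−0.04·T));  sugar = (target − residual)·4.0·V
residual = 14.695·(0.01821 + 0.09011·e^(−0.04·13.4)) = 1.0423
sugar = (2.7 − 1.0423)·4.0·19.4

128.6341 g


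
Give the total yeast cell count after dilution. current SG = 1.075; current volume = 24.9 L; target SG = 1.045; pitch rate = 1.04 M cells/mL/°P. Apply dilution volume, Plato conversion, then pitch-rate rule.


V_w = V·((SG_c−1)/(SG_t−1)−1);  °P = 259 − 259/SG_t;  cells = rate·(V+V_w)·°P
V_w = 24.9·((1.075−1)/(1.045−1)−1) = 16.6000
V_final = 24.9 + 16.6000 = 41.5000
°P = 259 − 259/1.045 = 11.1531
cells = 1.04·41.5000·11.1531

481.3682 billion cells


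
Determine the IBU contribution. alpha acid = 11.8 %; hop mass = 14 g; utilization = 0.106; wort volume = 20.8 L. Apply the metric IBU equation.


IBU = (α/100)·mass·U·1000 / V
IBU = (11.8/100)·14·0.106·1000 / 20.8

8.4188 IBU


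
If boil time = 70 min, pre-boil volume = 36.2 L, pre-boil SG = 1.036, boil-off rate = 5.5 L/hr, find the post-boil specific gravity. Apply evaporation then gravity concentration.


V_post = V_pre − rate·(t/60);  SG_post = 1 + (SG_pre−1)·V_pre/V_post
V_post = 36.2 − 5.5·(70/60) = 29.7833
SG_post = 1 + (1.036 − 1)·36.2/29.7833

1.0438


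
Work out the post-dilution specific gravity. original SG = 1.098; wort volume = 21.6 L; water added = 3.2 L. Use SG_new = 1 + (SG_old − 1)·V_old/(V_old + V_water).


pts = (1.098 − 1)·1000·21.6/(21.6 + 3.2) = 85.3548
SG_new = 1 + 85.3548/1000

1.0854


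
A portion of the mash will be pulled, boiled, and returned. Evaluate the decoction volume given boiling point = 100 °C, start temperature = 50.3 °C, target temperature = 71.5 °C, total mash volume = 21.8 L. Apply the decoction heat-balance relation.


V_dec = V_total·(T_target − T_start)/(T_boil − T_start)
V_dec = 21.8·(71.5 − 50.3)/(100 − 50.3)

9.2990 L


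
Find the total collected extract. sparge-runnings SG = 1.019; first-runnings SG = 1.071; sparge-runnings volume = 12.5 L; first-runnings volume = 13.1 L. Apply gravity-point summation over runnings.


total = Σ (SG_i − 1)·1000·V_i
first = (1.071 − 1)·1000·13.1 = 930.1000
sparge = (1.019 − 1)·1000·12.5 = 237.5000
total = 930.1000 + 237.5000

1167.6000 gravity·L


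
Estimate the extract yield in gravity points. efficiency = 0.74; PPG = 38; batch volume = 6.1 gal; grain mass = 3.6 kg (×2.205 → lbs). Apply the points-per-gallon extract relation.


points = lbs × PPG × eff / vol
lbs = 3.6 × 2.205 = 7.9380
points = 7.9380 × 38 × 0.74 / 6.1

36.5929 points


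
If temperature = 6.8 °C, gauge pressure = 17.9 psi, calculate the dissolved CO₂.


vols = (P + 14.695)·(0.01821 + 0.09011·e^(−0.04·T))
vols = (17.9 + 14.695)·(0.01821 + 0.09011·e^(−0.04·6.8))

2.8312 volumes


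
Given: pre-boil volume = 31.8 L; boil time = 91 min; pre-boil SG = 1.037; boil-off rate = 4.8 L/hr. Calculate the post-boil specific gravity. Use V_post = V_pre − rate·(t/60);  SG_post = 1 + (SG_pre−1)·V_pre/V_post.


V_post = 31.8 − 4.8·(91/60) = 24.5200
SG_post = 1 + (1.037 − 1)·31.8/24.5200

1.0480


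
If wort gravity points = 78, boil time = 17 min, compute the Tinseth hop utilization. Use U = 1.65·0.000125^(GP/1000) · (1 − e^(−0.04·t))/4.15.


bigness = 1.65·0.000125^(78/1000) = 0.8185
boil_factor = (1 − e^(−0.04·17))/4.15 = 0.1189
U = 0.8185 · 0.1189

0.0973


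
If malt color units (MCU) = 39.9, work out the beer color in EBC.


SRM = 1.4922·MCU^0.6859;  EBC = SRM·1.97
SRM = 1.4922·39.9^0.6859 = 18.7040
EBC = 18.7040·1.97

36.8469 EBC


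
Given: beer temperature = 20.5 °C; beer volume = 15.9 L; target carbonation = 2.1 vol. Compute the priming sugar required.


residual = 14.695·(0.01821 + 0.09011·e^(−0.04·T));  sugar = (target − residual)·4.0·V
residual = 14.695·(0.01821 + 0.09011·e^(−0.04·20.5)) = 0.8508
sugar = (2.1 − 0.8508)·4.0·15.9

79.4491 g


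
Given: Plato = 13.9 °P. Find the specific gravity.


SG = 259/(259 − P)
SG = 259/(259 − 13.9)

1.0567


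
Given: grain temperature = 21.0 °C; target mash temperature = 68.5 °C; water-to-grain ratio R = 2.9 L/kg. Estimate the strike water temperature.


T_strike = (0.41/R)·(T_mash − T_grain) + T_mash
T_strike = (0.41/2.9)·(68.5 − 21.0) + 68.5

75.2155 °C


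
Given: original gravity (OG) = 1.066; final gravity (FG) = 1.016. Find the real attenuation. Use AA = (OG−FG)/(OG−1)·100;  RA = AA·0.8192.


AA = (1.066 − 1.016)/(1.066 − 1)·100 = 75.7576
RA = 75.7576·0.8192

62.0606 %


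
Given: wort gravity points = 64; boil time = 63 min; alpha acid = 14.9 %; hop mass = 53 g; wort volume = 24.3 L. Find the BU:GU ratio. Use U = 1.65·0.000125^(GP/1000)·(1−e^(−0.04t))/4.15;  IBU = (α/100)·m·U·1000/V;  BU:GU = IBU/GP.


U = 1.65·0.000125^(64/1000)·(1−e^(−0.04·63))/4.15 = 0.2057
IBU = (14.9/100)·53·0.2057·1000/24.3 = 66.8444
BU:GU = 66.8444/64

1.0444


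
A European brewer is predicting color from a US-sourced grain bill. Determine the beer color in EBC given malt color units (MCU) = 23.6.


SRM = 1.4922·MCU^0.6859;  EBC = SRM·1.97
SRM = 1.4922·23.6^0.6859 = 13.0469
EBC = 13.0469·1.97

25.7024 EBC


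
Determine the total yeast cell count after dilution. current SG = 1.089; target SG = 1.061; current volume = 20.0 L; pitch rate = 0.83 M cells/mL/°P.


V_w = V·((SG_c−1)/(SG_t−1)−1);  °P = 259 − 259/SG_t;  cells = rate·(V+V_w)·°P
V_w = 20.0·((1.089−1)/(1.061−1)−1) = 9.1803
V_final = 20.0 + 9.1803 = 29.1803
°P = 259 − 259/1.061 = 14.8907
cells = 0.83·29.1803·14.8907

360.6471 billion cells


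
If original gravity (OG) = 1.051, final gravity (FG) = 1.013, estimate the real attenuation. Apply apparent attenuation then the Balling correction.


AA = (OG−FG)/(OG−1)·100;  RA = AA·0.8192
AA = (1.051 − 1.013)/(1.051 − 1)·100 = 74.5098
RA = 74.5098·0.8192

61.0384 %


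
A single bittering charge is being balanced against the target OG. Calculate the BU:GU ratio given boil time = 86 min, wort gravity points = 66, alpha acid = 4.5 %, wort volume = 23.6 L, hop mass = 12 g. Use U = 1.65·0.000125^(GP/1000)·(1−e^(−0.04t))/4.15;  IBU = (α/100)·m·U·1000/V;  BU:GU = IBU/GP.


U = 1.65·0.000125^(66/1000)·(1−e^(−0.04·86))/4.15 = 0.2127
IBU = (4.5/100)·12·0.2127·1000/23.6 = 4.8659
BU:GU = 4.8659/66

0.0737


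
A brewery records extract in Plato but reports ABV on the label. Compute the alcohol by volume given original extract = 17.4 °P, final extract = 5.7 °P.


SG = 259/(259 − P);  ABV = (OG − FG)·131.25
OG = 259/(259 − 17.4) = 1.0720
FG = 259/(259 − 5.7) = 1.0225
ABV = (1.0720 − 1.0225)·131.25

6.4991 % ABV


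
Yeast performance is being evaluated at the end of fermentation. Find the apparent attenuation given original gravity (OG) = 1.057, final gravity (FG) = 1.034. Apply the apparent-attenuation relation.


AA = (OG − FG)/(OG − 1) · 100
AA = (1.057 − 1.034)/(1.057 − 1) · 100

40.3509 %


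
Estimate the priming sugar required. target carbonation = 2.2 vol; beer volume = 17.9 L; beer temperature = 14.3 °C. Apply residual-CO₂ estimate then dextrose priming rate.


residual = 14.695·(0.01821 + 0.09011·e^(−0.04·T));  sugar = (target − residual)·4.0·V
residual = 14.695·(0.01821 + 0.09011·e^(−0.04·14.3)) = 1.0149
sugar = (2.2 − 1.0149)·4.0·17.9

84.8496 g


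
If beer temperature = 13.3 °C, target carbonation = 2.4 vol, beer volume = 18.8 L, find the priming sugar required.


residual = 14.695·(0.01821 + 0.09011·e^(−0.04·T));  sugar = (target − residual)·4.0·V
residual = 14.695·(0.01821 + 0.09011·e^(−0.04·13.3)) = 1.0454
sugar = (2.4 − 1.0454)·4.0·18.8

101.8622 g


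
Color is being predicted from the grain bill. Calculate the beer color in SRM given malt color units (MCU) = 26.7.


SRM = 1.4922 · MCU^0.6859
SRM = 1.4922 · 26.7^0.6859

14.1994 SRM


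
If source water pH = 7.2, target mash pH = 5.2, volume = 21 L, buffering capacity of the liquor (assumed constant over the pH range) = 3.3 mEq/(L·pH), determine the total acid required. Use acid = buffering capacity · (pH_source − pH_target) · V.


acid = 3.3 · (7.2 − 5.2) · 21

138.6000 mEq


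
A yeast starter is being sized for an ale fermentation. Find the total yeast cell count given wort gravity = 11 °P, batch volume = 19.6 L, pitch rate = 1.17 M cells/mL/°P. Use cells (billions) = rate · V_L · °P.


cells = 1.17 · 19.6 · 11

252.2520 billion cells


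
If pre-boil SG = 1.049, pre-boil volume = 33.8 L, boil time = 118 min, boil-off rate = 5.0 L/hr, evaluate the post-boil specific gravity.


V_post = V_pre − rate·(t/60);  SG_post = 1 + (SG_pre−1)·V_pre/V_post
V_post = 33.8 − 5.0·(118/60) = 23.9667
SG_post = 1 + (1.049 − 1)·33.8/23.9667

1.0691


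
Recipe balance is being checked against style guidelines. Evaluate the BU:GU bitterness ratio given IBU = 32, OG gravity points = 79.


BU:GU = IBU / OG_points
BU:GU = 32 / 79

0.4051


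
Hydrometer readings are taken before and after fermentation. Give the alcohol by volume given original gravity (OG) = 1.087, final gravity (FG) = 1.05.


ABV = (OG − FG) · 131.25
ABV = (1.087 − 1.05) · 131.25

4.8562 % ABV


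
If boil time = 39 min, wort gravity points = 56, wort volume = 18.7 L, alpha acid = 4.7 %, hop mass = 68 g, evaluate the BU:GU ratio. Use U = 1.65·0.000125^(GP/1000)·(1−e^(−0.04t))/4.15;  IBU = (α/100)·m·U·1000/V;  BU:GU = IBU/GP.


U = 1.65·0.000125^(56/1000)·(1−e^(−0.04·39))/4.15 = 0.1899
IBU = (4.7/100)·68·0.1899·1000/18.7 = 32.4474
BU:GU = 32.4474/56

0.5794


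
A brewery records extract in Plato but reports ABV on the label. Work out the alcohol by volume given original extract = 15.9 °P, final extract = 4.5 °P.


SG = 259/(259 − P);  ABV = (OG − FG)·131.25
OG = 259/(259 − 15.9) = 1.0654
FG = 259/(259 − 4.5) = 1.0177
ABV = (1.0654 − 1.0177)·131.25

6.2637 % ABV


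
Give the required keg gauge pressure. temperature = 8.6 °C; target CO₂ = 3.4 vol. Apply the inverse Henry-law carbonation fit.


psi = vols/(0.01821 + 0.09011·e^(−0.04·T)) − 14.695
psi = 3.4/(0.01821 + 0.09011·e^(−0.04·8.6)) − 14.695

26.7222 psi


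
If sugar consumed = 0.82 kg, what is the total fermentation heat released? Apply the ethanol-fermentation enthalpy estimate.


Q = m_sugar · 590 kJ/kg
Q = 0.82 · 590

483.8000 kJ


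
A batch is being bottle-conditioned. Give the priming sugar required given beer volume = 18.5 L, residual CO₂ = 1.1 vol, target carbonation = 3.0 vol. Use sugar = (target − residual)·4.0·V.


sugar = (3.0 − 1.1)·4.0·18.5

140.6000 g


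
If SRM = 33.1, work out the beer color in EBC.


EBC = SRM · 1.97
EBC = 33.1 · 1.97

65.2070 EBC


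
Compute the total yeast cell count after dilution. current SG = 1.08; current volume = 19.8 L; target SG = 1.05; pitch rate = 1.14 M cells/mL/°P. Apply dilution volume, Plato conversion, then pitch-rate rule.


V_w = V·((SG_c−1)/(SG_t−1)−1);  °P = 259 − 259/SG_t;  cells = rate·(V+V_w)·°P
V_w = 19.8·((1.08−1)/(1.05−1)−1) = 11.8800
V_final = 19.8 + 11.8800 = 31.6800
°P = 259 − 259/1.05 = 12.3333
cells = 1.14·31.6800·12.3333

445.4208 billion cells


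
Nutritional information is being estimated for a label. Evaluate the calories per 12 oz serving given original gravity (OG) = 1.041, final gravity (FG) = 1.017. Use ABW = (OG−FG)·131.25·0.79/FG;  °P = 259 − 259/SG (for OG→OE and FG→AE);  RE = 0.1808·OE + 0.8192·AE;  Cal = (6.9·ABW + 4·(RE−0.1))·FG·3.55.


ABW = (1.041 − 1.017)·131.25·0.79/1.017 = 2.4469
OE = 259 − 259/1.041 = 10.2008 °P
AE = 259 − 259/1.017 = 4.3294 °P
RE = 0.1808·10.2008 + 0.8192·4.3294 = 5.3909 °P
Cal = (6.9·2.4469 + 4·(5.3909−0.1))·1.017·3.55

137.3644 kcal


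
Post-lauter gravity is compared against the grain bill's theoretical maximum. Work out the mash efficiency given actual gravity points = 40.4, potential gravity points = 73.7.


efficiency = actual / potential × 100
efficiency = 40.4 / 73.7 × 100

54.8168 %


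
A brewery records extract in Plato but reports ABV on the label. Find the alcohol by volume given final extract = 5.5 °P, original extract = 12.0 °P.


SG = 259/(259 − P);  ABV = (OG − FG)·131.25
OG = 259/(259 − 12.0) = 1.0486
FG = 259/(259 − 5.5) = 1.0217
ABV = (1.0486 − 1.0217)·131.25

3.5289 % ABV


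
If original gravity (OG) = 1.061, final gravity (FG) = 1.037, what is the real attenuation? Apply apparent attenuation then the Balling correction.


AA = (OG−FG)/(OG−1)·100;  RA = AA·0.8192
AA = (1.061 − 1.037)/(1.061 − 1)·100 = 39.3443
RA = 39.3443·0.8192

32.2308 %


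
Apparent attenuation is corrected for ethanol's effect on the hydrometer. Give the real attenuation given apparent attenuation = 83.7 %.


RA = AA · 0.8192
RA = 83.7 · 0.8192

68.5670 %


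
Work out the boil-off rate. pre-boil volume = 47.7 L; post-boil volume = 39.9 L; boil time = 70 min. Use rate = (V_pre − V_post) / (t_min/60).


rate = (47.7 − 39.9) / (70/60)

6.6857 L/hr


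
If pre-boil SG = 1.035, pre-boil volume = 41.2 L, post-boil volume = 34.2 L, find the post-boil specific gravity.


SG_post = 1 + (SG_pre − 1)·V_pre/V_post
pts_pre = (1.035 − 1)·1000 = 35.0000
pts_post = 35.0000·41.2/34.2 = 42.1637
SG_post = 1 + 42.1637/1000

1.0422


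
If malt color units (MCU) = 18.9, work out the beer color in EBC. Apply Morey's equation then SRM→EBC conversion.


SRM = 1.4922·MCU^0.6859;  EBC = SRM·1.97
SRM = 1.4922·18.9^0.6859 = 11.2035
EBC = 11.2035·1.97

22.0708 EBC


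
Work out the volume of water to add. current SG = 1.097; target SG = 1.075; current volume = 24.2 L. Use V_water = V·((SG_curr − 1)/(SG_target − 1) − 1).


V_water = 24.2·((1.097 − 1)/(1.075 − 1) − 1)

7.0987 L


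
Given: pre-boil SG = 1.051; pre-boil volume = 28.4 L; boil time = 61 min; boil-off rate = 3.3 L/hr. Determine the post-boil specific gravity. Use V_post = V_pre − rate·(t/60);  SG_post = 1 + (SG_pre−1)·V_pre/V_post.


V_post = 28.4 − 3.3·(61/60) = 25.0450
SG_post = 1 + (1.051 − 1)·28.4/25.0450

1.0578


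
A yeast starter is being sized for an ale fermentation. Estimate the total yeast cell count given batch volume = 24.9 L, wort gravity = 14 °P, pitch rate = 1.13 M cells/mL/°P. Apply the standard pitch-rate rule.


cells (billions) = rate · V_L · °P
cells = 1.13 · 24.9 · 14

393.9180 billion cells


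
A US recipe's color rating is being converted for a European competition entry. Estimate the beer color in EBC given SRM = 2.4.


EBC = SRM · 1.97
EBC = 2.4 · 1.97

4.7280 EBC


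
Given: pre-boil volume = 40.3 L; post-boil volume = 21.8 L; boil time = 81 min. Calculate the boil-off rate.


rate = (V_pre − V_post) / (t_min/60)
rate = (40.3 − 21.8) / (81/60)

13.7037 L/hr


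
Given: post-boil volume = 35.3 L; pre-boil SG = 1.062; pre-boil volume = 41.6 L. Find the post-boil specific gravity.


SG_post = 1 + (SG_pre − 1)·V_pre/V_post
pts_pre = (1.062 − 1)·1000 = 62.0000
pts_post = 62.0000·41.6/35.3 = 73.0652
SG_post = 1 + 73.0652/1000

1.0731


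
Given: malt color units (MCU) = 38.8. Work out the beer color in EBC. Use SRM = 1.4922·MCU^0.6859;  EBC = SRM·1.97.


SRM = 1.4922·38.8^0.6859 = 18.3488
EBC = 18.3488·1.97

36.1471 EBC


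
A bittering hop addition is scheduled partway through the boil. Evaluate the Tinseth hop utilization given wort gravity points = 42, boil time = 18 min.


U = 1.65·0.000125^(GP/1000) · (1 − e^(−0.04·t))/4.15
bigness = 1.65·0.000125^(42/1000) = 1.1312
boil_factor = (1 − e^(−0.04·18))/4.15 = 0.1237
U = 1.1312 · 0.1237

0.1399


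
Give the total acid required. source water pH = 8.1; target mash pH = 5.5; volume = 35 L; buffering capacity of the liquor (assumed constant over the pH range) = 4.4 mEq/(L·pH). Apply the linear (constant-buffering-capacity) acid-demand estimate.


acid = buffering capacity · (pH_source − pH_target) · V
acid = 4.4 · (8.1 − 5.5) · 35

400.4000 mEq


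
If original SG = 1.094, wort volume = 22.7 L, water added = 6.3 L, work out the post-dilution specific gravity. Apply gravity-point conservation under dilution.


SG_new = 1 + (SG_old − 1)·V_old/(V_old + V_water)
pts = (1.094 − 1)·1000·22.7/(22.7 + 6.3) = 73.5793
SG_new = 1 + 73.5793/1000

1.0736


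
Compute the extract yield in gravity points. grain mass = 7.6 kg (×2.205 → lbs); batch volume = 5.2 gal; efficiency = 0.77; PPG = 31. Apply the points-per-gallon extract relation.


points = lbs × PPG × eff / vol
lbs = 7.6 × 2.205 = 16.7580
points = 16.7580 × 31 × 0.77 / 5.2

76.9257 points


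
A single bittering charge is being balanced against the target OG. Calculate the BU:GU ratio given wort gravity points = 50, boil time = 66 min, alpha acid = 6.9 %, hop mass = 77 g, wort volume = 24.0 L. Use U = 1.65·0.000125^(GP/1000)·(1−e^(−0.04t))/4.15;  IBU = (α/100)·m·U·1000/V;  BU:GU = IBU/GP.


U = 1.65·0.000125^(50/1000)·(1−e^(−0.04·66))/4.15 = 0.2356
IBU = (6.9/100)·77·0.2356·1000/24.0 = 52.1503
BU:GU = 52.1503/50

1.0430


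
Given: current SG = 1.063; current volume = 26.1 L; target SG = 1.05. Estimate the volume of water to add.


V_water = V·((SG_curr − 1)/(SG_target − 1) − 1)
V_water = 26.1·((1.063 − 1)/(1.05 − 1) − 1)

6.7860 L


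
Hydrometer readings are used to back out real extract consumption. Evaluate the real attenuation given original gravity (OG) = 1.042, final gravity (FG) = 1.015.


AA = (OG−FG)/(OG−1)·100;  RA = AA·0.8192
AA = (1.042 − 1.015)/(1.042 − 1)·100 = 64.2857
RA = 64.2857·0.8192

52.6629 %


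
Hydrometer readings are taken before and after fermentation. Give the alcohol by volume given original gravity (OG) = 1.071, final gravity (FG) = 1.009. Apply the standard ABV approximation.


ABV = (OG − FG) · 131.25
ABV = (1.071 − 1.009) · 131.25

8.1375 % ABV


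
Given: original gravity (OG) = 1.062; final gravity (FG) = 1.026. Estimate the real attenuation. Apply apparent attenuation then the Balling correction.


AA = (OG−FG)/(OG−1)·100;  RA = AA·0.8192
AA = (1.062 − 1.026)/(1.062 − 1)·100 = 58.0645
RA = 58.0645·0.8192

47.5665 %


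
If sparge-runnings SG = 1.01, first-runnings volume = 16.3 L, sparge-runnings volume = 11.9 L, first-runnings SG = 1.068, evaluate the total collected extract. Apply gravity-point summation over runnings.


total = Σ (SG_i − 1)·1000·V_i
first = (1.068 − 1)·1000·16.3 = 1108.4000
sparge = (1.01 − 1)·1000·11.9 = 119.0000
total = 1108.4000 + 119.0000

1227.4000 gravity·L


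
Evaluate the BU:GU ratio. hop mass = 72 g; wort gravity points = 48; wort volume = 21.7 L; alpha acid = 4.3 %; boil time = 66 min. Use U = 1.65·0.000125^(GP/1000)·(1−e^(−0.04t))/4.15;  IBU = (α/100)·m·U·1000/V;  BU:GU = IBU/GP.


U = 1.65·0.000125^(48/1000)·(1−e^(−0.04·66))/4.15 = 0.2398
IBU = (4.3/100)·72·0.2398·1000/21.7 = 34.2196
BU:GU = 34.2196/48

0.7129


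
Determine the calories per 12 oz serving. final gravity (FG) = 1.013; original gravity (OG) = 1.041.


ABW = (OG−FG)·131.25·0.79/FG;  °P = 259 − 259/SG (for OG→OE and FG→AE);  RE = 0.1808·OE + 0.8192·AE;  Cal = (6.9·ABW + 4·(RE−0.1))·FG·3.55
ABW = (1.041 − 1.013)·131.25·0.79/1.013 = 2.8660
OE = 259 − 259/1.041 = 10.2008 °P
AE = 259 − 259/1.013 = 3.3238 °P
RE = 0.1808·10.2008 + 0.8192·3.3238 = 4.5671 °P
Cal = (6.9·2.8660 + 4·(4.5671−0.1))·1.013·3.55

135.3733 kcal


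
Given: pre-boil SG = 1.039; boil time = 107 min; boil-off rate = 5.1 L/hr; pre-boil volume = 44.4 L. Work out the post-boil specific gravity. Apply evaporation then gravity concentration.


V_post = V_pre − rate·(t/60);  SG_post = 1 + (SG_pre−1)·V_pre/V_post
V_post = 44.4 − 5.1·(107/60) = 35.3050
SG_post = 1 + (1.039 − 1)·44.4/35.3050

1.0490


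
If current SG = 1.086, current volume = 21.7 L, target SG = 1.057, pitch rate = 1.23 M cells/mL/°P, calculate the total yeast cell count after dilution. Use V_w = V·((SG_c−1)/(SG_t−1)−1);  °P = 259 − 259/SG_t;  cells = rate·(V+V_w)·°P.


V_w = 21.7·((1.086−1)/(1.057−1)−1) = 11.0404
V_final = 21.7 + 11.0404 = 32.7404
°P = 259 − 259/1.057 = 13.9669
cells = 1.23·32.7404·13.9669

562.4554 billion cells


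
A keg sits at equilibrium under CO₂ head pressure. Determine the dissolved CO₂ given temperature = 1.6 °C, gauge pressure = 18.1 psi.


vols = (P + 14.695)·(0.01821 + 0.09011·e^(−0.04·T))
vols = (18.1 + 14.695)·(0.01821 + 0.09011·e^(−0.04·1.6))

3.3691 volumes


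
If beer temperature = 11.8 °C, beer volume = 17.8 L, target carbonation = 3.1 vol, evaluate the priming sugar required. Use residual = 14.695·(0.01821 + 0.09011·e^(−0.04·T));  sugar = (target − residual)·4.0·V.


residual = 14.695·(0.01821 + 0.09011·e^(−0.04·11.8)) = 1.0935
sugar = (3.1 − 1.0935)·4.0·17.8

142.8593 g


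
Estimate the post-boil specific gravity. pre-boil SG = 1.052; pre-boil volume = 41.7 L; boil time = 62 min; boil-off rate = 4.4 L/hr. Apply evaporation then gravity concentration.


V_post = V_pre − rate·(t/60);  SG_post = 1 + (SG_pre−1)·V_pre/V_post
V_post = 41.7 − 4.4·(62/60) = 37.1533
SG_post = 1 + (1.052 − 1)·41.7/37.1533

1.0584


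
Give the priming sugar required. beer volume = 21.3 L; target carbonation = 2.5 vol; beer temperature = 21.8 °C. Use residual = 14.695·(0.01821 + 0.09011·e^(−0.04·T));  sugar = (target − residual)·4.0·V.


residual = 14.695·(0.01821 + 0.09011·e^(−0.04·21.8)) = 0.8212
sugar = (2.5 − 0.8212)·4.0·21.3

143.0296 g


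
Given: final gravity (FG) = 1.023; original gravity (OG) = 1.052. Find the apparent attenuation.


AA = (OG − FG)/(OG − 1) · 100
AA = (1.052 − 1.023)/(1.052 − 1) · 100

55.7692 %


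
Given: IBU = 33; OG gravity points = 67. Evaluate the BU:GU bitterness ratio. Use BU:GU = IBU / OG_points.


BU:GU = 33 / 67

0.4925


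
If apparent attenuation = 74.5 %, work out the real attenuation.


RA = AA · 0.8192
RA = 74.5 · 0.8192

61.0304 %


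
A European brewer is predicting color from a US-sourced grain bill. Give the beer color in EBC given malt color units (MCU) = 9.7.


SRM = 1.4922·MCU^0.6859;  EBC = SRM·1.97
SRM = 1.4922·9.7^0.6859 = 7.0901
EBC = 7.0901·1.97

13.9675 EBC


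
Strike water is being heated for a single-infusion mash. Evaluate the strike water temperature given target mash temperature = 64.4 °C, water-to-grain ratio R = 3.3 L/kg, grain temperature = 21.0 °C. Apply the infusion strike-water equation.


T_strike = (0.41/R)·(T_mash − T_grain) + T_mash
T_strike = (0.41/3.3)·(64.4 − 21.0) + 64.4

69.7921 °C


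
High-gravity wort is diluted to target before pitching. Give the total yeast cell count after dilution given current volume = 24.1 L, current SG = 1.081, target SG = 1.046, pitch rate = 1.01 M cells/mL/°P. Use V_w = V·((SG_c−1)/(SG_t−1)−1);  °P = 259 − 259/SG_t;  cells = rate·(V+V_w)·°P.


V_w = 24.1·((1.081−1)/(1.046−1)−1) = 18.3370
V_final = 24.1 + 18.3370 = 42.4370
°P = 259 − 259/1.046 = 11.3901
cells = 1.01·42.4370·11.3901

488.1930 billion cells


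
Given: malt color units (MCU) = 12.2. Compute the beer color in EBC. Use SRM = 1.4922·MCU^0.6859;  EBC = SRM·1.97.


SRM = 1.4922·12.2^0.6859 = 8.2978
EBC = 8.2978·1.97

16.3466 EBC
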